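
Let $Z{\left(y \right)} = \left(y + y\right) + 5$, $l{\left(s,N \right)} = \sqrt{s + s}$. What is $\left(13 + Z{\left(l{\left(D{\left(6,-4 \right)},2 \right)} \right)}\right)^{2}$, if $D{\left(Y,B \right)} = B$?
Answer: $292 + 144 i \sqrt{2} \approx 292.0 + 203.65 i$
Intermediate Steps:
$l{\left(s,N \right)} = \sqrt{2} \sqrt{s}$ ($l{\left(s,N \right)} = \sqrt{2 s} = \sqrt{2} \sqrt{s}$)
$Z{\left(y \right)} = 5 + 2 y$ ($Z{\left(y \right)} = 2 y + 5 = 5 + 2 y$)
$\left(13 + Z{\left(l{\left(D{\left(6,-4 \right)},2 \right)} \right)}\right)^{2} = \left(13 + \left(5 + 2 \sqrt{2} \sqrt{-4}\right)\right)^{2} = \left(13 + \left(5 + 2 \sqrt{2} \cdot 2 i\right)\right)^{2} = \left(13 + \left(5 + 2 \cdot 2 i \sqrt{2}\right)\right)^{2} = \left(13 + \left(5 + 4 i \sqrt{2}\right)\right)^{2} = \left(18 + 4 i \sqrt{2}\right)^{2}$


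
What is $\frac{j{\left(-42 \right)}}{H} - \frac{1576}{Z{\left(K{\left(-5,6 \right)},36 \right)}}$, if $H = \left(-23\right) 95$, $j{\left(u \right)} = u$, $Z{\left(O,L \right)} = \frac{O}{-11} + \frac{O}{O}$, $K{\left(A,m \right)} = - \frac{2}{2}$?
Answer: $- \frac{9469664}{6555} \approx -1444.6$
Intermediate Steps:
$K{\left(A,m \right)} = -1$ ($K{\left(A,m \right)} = \left(-2\right) \frac{1}{2} = -1$)
$Z{\left(O,L \right)} = 1 - \frac{O}{11}$ ($Z{\left(O,L \right)} = O \left(- \frac{1}{11}\right) + 1 = - \frac{O}{11} + 1 = 1 - \frac{O}{11}$)
$H = -2185$
$\frac{j{\left(-42 \right)}}{H} - \frac{1576}{Z{\left(K{\left(-5,6 \right)},36 \right)}} = - \frac{42}{-2185} - \frac{1576}{1 - - \frac{1}{11}} = \left(-42\right) \left(- \frac{1}{2185}\right) - \frac{1576}{1 + \frac{1}{11}} = \frac{42}{2185} - \frac{1576}{\frac{12}{11}} = \frac{42}{2185} - \frac{4334}{3} = - \frac{9469664}{6555}$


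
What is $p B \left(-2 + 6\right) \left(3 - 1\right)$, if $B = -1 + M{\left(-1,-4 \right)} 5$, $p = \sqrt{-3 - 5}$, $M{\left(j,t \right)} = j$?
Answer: $- 96 i \sqrt{2} \approx - 135.76 i$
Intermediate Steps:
$p = 2 i \sqrt{2}$ ($p = \sqrt{-8} = 2 i \sqrt{2} \approx 2.8284 i$)
$B = -6$ ($B = -1 - 5 = -6$)
$p B \left(-2 + 6\right) \left(3 - 1\right) = 2 i \sqrt{2} \left(-6\right) \left(-2 + 6\right) \left(3 - 1\right) = - 12 i \sqrt{2} \cdot 4 \cdot 2 = - 12 i \sqrt{2} \cdot 8 = - 96 i \sqrt{2}$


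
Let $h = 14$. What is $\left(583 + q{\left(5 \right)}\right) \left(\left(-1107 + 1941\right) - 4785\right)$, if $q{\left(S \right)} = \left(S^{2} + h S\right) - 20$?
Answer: $-2599758$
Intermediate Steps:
$q{\left(S \right)} = -20 + S^{2} + 14 S$ ($q{\left(S \right)} = \left(S^{2} + 14 S\right) - 20 = -20 + S^{2} + 14 S$)
$\left(583 + q{\left(5 \right)}\right) \left(\left(-1107 + 1941\right) - 4785\right) = \left(583 + \left(-20 + 5^{2} + 14 \cdot 5\right)\right) \left(\left(-1107 + 1941\right) - 4785\right) = \left(583 + \left(-20 + 25 + 70\right)\right) \left(834 - 4785\right) = \left(583 + 75\right) \left(-3951\right) = 658 \left(-3951\right) = -2599758$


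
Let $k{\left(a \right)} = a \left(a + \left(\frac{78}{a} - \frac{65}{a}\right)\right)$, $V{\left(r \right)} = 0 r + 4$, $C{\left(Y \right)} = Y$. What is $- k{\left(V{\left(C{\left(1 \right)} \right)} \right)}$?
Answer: $-29$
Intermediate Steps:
$V{\left(r \right)} = 4$ ($V{\left(r \right)} = 0 + 4 = 4$)
$k{\left(a \right)} = a \left(a + \frac{13}{a}\right)$
$- k{\left(V{\left(C{\left(1 \right)} \right)} \right)} = - (13 + 4^{2}) = - (13 + 16) = \left(-1\right) 29 = -29$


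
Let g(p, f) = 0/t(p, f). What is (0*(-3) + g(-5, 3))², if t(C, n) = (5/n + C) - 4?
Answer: 0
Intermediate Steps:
t(C, n) = -4 + C + 5/n (t(C, n) = (C + 5/n) - 4 = -4 + C + 5/n)
g(p, f) = 0 (g(p, f) = 0/(-4 + p + 5/f) = 0)
(0*(-3) + g(-5, 3))² = (0*(-3) + 0)² = (0 + 0)² = 0² = 0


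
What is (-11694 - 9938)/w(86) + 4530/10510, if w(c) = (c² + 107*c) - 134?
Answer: -954815/1081479 ≈ -0.88288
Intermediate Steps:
w(c) = -134 + c² + 107*c
(-11694 - 9938)/w(86) + 4530/10510 = (-11694 - 9938)/(-134 + 86² + 107*86) + 4530/10510 = -21632/(-134 + 7396 + 9202) + 4530*(1/10510) = -21632/16464 + 453/1051 = -21632*1/16464 + 453/1051 = -1352/1029 + 453/1051 = -954815/1081479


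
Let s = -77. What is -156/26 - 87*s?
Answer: 6693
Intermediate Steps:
-156/26 - 87*s = -156/26 - 87*(-77) = -156*1/26 + 6699 = -6 + 6699 = 6693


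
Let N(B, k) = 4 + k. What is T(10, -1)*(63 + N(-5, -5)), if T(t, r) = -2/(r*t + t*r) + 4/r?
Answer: -1209/5 ≈ -241.80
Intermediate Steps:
T(t, r) = 4/r - 1/(r*t) (T(t, r) = -2/(r*t + r*t) + 4/r = -2*1/(2*r*t) + 4/r = -1/(r*t) + 4/r = 4/r - 1/(r*t))
T(10, -1)*(63 + N(-5, -5)) = ((-1 + 4*10)/(-1*10))*(63 + (4 - 5)) = (-1*⅒*(-1 + 40))*(63 - 1) = -1*⅒*39*62 = -39/10*62 = -1209/5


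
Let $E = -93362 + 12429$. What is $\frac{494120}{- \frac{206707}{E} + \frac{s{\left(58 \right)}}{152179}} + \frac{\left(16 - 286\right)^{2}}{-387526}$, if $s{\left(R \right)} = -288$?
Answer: $\frac{1179188474375213198870}{6090582576769787} \approx 1.9361 \cdot 10^{5}$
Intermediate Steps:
$E = -80933$
$\frac{494120}{- \frac{206707}{E} + \frac{s{\left(58 \right)}}{152179}} + \frac{\left(16 - 286\right)^{2}}{-387526} = \frac{494120}{- \frac{206707}{-80933} - \frac{288}{152179}} + \frac{\left(16 - 286\right)^{2}}{-387526} = \frac{494120}{\left(-206707\right) \left(- \frac{1}{80933}\right) - \frac{288}{152179}} + \left(-270\right)^{2} \left(- \frac{1}{387526}\right) = \frac{494120}{\frac{206707}{80933} - \frac{288}{152179}} + 72900 \left(- \frac{1}{387526}\right) = \frac{494120}{\frac{31433155849}{12316303007}} - \frac{36450}{193763} = 494120 \cdot \frac{12316303007}{31433155849} - \frac{36450}{193763} = \frac{6085731641818840}{31433155849} - \frac{36450}{193763} = \frac{1179188474375213198870}{6090582576769787}$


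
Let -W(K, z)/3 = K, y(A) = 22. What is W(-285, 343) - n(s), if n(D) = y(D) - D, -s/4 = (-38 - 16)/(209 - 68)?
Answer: 39223/47 ≈ 834.53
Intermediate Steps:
s = 72/47 (s = -4*(-38 - 16)/(209 - 68) = -(-216)/141 = -4*(-18/47) = 72/47 ≈ 1.5319)
W(K, z) = -3*K
n(D) = 22 - D
W(-285, 343) - n(s) = -3*(-285) - (22 - 1*72/47) = 855 - (22 - 72/47) = 855 - 1*962/47 = 855 - 962/47 = 39223/47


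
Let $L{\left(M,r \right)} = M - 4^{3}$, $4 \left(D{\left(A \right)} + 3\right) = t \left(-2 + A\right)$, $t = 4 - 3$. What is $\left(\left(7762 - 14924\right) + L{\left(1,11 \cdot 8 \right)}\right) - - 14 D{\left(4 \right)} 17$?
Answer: $-7820$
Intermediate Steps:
$t = 1$
$D{\left(A \right)} = - \frac{7}{2} + \frac{A}{4}$ ($D{\left(A \right)} = -3 + \frac{1 \left(-2 + A\right)}{4} = -3 + \frac{-2 + A}{4} = -3 + \left(- \frac{1}{2} + \frac{A}{4}\right) = - \frac{7}{2} + \frac{A}{4}$)
$L{\left(M,r \right)} = -64 + M$ ($L{\left(M,r \right)} = M - 64 = -64 + M$)
$\left(\left(7762 - 14924\right) + L{\left(1,11 \cdot 8 \right)}\right) - - 14 D{\left(4 \right)} 17 = \left(\left(7762 - 14924\right) + \left(-64 + 1\right)\right) - - 14 \left(- \frac{7}{2} + \frac{1}{4} \cdot 4\right) 17 = \left(-7162 - 63\right) - - 14 \left(- \frac{7}{2} + 1\right) 17 = -7225 - \left(-14\right) \left(- \frac{5}{2}\right) 17 = -7225 - 35 \cdot 17 = -7225 - 595 = -7820$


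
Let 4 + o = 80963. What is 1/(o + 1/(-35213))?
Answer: 35213/2850809266 ≈ 1.2352e-5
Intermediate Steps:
o = 80959 (o = -4 + 80963 = 80959)
1/(o + 1/(-35213)) = 1/(80959 + 1/(-35213)) = 1/(80959 - 1/35213) = 1/(2850809266/35213) = 35213/2850809266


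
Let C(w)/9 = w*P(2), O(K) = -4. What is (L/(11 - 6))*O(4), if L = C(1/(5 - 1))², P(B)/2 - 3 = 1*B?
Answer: -405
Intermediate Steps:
P(B) = 6 + 2*B (P(B) = 6 + 2*(1*B) = 6 + 2*B)
C(w) = 90*w (C(w) = 9*(w*(6 + 2*2)) = 9*(w*(6 + 4)) = 9*(w*10) = 9*(10*w) = 90*w)
L = 2025/4 (L = (90/(5 - 1))² = (90/4)² = (90*(¼))² = (45/2)² = 2025/4 ≈ 506.25)
(L/(11 - 6))*O(4) = (2025/(4*(11 - 6)))*(-4) = ((2025/4)/5)*(-4) = ((2025/4)*(⅕))*(-4) = (405/4)*(-4) = -405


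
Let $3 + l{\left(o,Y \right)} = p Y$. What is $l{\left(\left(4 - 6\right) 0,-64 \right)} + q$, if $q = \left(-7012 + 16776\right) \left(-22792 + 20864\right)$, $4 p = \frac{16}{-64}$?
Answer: $-18824991$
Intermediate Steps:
$p = - \frac{1}{16}$ ($p = \frac{16 \frac{1}{-64}}{4} = \frac{16 \left(- \frac{1}{64}\right)}{4} = \frac{1}{4} \left(- \frac{1}{4}\right) = - \frac{1}{16} \approx -0.0625$)
$q = -18824992$ ($q = 9764 \left(-1928\right) = -18824992$)
$l{\left(o,Y \right)} = -3 - \frac{Y}{16}$
$l{\left(\left(4 - 6\right) 0,-64 \right)} + q = \left(-3 - -4\right) - 18824992 = \left(-3 + 4\right) - 18824992 = 1 - 18824992 = -18824991$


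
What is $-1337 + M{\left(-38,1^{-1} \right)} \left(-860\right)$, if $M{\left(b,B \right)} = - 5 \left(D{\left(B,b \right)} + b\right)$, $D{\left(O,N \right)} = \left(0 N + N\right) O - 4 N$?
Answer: $325463$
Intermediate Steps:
$D{\left(O,N \right)} = - 4 N + N O$ ($D{\left(O,N \right)} = \left(0 + N\right) O - 4 N = N O - 4 N = - 4 N + N O$)
$M{\left(b,B \right)} = - 5 b - 5 b \left(-4 + B\right)$ ($M{\left(b,B \right)} = - 5 \left(b \left(-4 + B\right) + b\right) = - 5 \left(b + b \left(-4 + B\right)\right) = - 5 b - 5 b \left(-4 + B\right)$)
$-1337 + M{\left(-38,1^{-1} \right)} \left(-860\right) = -1337 + 5 \left(-38\right) \left(3 - 1^{-1}\right) \left(-860\right) = -1337 + 5 \left(-38\right) \left(3 - 1\right) \left(-860\right) = -1337 + 5 \left(-38\right) 2 \left(-860\right) = -1337 - -326800 = -1337 + 326800 = 325463$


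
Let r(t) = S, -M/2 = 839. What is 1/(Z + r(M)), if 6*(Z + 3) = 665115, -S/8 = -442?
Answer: 2/228771 ≈ 8.7424e-6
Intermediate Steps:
M = -1678 (M = -2*839 = -1678)
S = 3536 (S = -8*(-442) = 3536)
r(t) = 3536
Z = 221699/2 (Z = -3 + (⅙)*665115 = -3 + 221705/2 = 221699/2 ≈ 1.1085e+5)
1/(Z + r(M)) = 1/(221699/2 + 3536) = 1/(228771/2) = 2/228771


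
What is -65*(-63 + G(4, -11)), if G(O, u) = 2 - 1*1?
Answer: 4030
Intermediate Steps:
G(O, u) = 1 (G(O, u) = 2 - 1 = 1)
-65*(-63 + G(4, -11)) = -65*(-63 + 1) = -65*(-62) = 4030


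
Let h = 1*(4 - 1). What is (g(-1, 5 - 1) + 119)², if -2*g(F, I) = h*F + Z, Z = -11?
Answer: 15876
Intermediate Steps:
h = 3 (h = 1*3 = 3)
g(F, I) = 11/2 - 3*F/2 (g(F, I) = -(3*F - 11)/2 = -(-11 + 3*F)/2 = 11/2 - 3*F/2)
(g(-1, 5 - 1) + 119)² = ((11/2 - 3/2*(-1)) + 119)² = ((11/2 + 3/2) + 119)² = (7 + 119)² = 126² = 15876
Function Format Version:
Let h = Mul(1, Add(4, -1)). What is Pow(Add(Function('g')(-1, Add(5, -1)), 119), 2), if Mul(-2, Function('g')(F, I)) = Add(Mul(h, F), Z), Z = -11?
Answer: 15876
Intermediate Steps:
h = 3 (h = Mul(1, 3) = 3)
Function('g')(F, I) = Add(Rational(11, 2), Mul(Rational(-3, 2), F)) (Function('g')(F, I) = Mul(Rational(-1, 2), Add(Mul(3, F), -11)) = Mul(Rational(-1, 2), Add(-11, Mul(3, F))) = Add(Rational(11, 2), Mul(Rational(-3, 2), F)))
Pow(Add(Function('g')(-1, Add(5, -1)), 119), 2) = Pow(Add(Add(Rational(11, 2), Mul(Rational(-3, 2), -1)), 119), 2) = Pow(Add(Add(Rational(11, 2), Rational(3, 2)), 119), 2) = Pow(Add(7, 119), 2) = Pow(126, 2) = 15876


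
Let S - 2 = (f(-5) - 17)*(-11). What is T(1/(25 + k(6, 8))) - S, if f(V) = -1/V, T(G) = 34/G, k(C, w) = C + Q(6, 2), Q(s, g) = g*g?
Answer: 5016/5 ≈ 1003.2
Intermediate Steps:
Q(s, g) = g**2
k(C, w) = 4 + C (k(C, w) = C + 2**2 = C + 4 = 4 + C)
S = 934/5 (S = 2 + (-1/(-5) - 17)*(-11) = 2 + (-1*(-1/5) - 17)*(-11) = 2 + (1/5 - 17)*(-11) = 2 - 84/5*(-11) = 2 + 924/5 = 934/5 ≈ 186.80)
T(1/(25 + k(6, 8))) - S = 34/(1/(25 + (4 + 6))) - 1*934/5 = 34/(1/(25 + 10)) - 934/5 = 34/(1/35) - 934/5 = 34*35 - 934/5 = 1190 - 934/5 = 5016/5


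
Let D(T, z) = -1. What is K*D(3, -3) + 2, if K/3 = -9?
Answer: 29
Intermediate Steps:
K = -27 (K = 3*(-9) = -27)
K*D(3, -3) + 2 = -27*(-1) + 2 = 27 + 2 = 29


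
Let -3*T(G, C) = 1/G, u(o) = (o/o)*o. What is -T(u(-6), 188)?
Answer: -1/18 ≈ -0.055556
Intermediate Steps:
u(o) = o (u(o) = 1*o = o)
T(G, C) = -1/(3*G)
-T(u(-6), 188) = -(-1)/(3*(-6)) = -(-1)*(-1)/(3*6) = -1*1/18 = -1/18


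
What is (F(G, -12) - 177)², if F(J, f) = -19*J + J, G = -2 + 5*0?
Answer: 19881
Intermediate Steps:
G = -2 (G = -2 + 0 = -2)
F(J, f) = -18*J
(F(G, -12) - 177)² = (-18*(-2) - 177)² = (36 - 177)² = (-141)² = 19881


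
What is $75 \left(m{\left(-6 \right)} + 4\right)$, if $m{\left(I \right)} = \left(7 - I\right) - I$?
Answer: $1725$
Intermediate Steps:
$m{\left(I \right)} = 7 - 2 I$
$75 \left(m{\left(-6 \right)} + 4\right) = 75 \left(\left(7 - -12\right) + 4\right) = 75 \left(\left(7 + 12\right) + 4\right) = 75 \left(19 + 4\right) = 75 \cdot 23 = 1725$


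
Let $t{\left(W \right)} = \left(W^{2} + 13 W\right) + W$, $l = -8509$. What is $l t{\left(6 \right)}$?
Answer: $-1021080$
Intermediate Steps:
$t{\left(W \right)} = W^{2} + 14 W$
$l t{\left(6 \right)} = - 8509 \cdot 6 \left(14 + 6\right) = - 8509 \cdot 6 \cdot 20 = \left(-8509\right) 120 = -1021080$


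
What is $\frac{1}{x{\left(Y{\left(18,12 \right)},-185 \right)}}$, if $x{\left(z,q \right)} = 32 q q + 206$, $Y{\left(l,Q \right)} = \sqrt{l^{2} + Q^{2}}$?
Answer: $\frac{1}{1095406} \approx 9.129 \cdot 10^{-7}$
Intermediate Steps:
$Y{\left(l,Q \right)} = \sqrt{Q^{2} + l^{2}}$
$x{\left(z,q \right)} = 206 + 32 q^{2}$ ($x{\left(z,q \right)} = 32 q^{2} + 206 = 206 + 32 q^{2}$)
$\frac{1}{x{\left(Y{\left(18,12 \right)},-185 \right)}} = \frac{1}{206 + 32 \left(-185\right)^{2}} = \frac{1}{206 + 32 \cdot 34225} = \frac{1}{206 + 1095200} = \frac{1}{1095406}$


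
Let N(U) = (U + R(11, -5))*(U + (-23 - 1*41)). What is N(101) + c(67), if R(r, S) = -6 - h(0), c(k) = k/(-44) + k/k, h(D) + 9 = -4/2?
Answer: 172545/44 ≈ 3921.5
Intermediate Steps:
h(D) = -11 (h(D) = -9 - 4/2 = -9 - 4*½ = -9 - 2 = -11)
c(k) = 1 - k/44 (c(k) = k*(-1/44) + 1 = -k/44 + 1 = 1 - k/44)
R(r, S) = 5 (R(r, S) = -6 - 1*(-11) = -6 + 11 = 5)
N(U) = (-64 + U)*(5 + U) (N(U) = (U + 5)*(U + (-23 - 1*41)) = (5 + U)*(U + (-23 - 41)) = (5 + U)*(U - 64) = (5 + U)*(-64 + U) = (-64 + U)*(5 + U))
N(101) + c(67) = (-320 + 101² - 59*101) + (1 - 1/44*67) = (-320 + 10201 - 5959) + (1 - 67/44) = 3922 - 23/44 = 172545/44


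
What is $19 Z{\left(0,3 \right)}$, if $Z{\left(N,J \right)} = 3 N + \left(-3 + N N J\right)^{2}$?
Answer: $171$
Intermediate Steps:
$Z{\left(N,J \right)} = \left(-3 + J N^{2}\right)^{2} + 3 N$ ($Z{\left(N,J \right)} = 3 N + \left(-3 + N^{2} J\right)^{2} = 3 N + \left(-3 + J N^{2}\right)^{2} = \left(-3 + J N^{2}\right)^{2} + 3 N$)
$19 Z{\left(0,3 \right)} = 19 \left(\left(-3 + 3 \cdot 0^{2}\right)^{2} + 3 \cdot 0\right) = 19 \left(\left(-3 + 3 \cdot 0\right)^{2} + 0\right) = 19 \left(\left(-3 + 0\right)^{2} + 0\right) = 19 \left(\left(-3\right)^{2} + 0\right) = 19 \left(9 + 0\right) = 19 \cdot 9 = 171$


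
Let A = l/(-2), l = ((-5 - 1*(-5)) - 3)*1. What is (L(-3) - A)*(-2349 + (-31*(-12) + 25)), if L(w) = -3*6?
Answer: 38064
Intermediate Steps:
l = -3 (l = ((-5 + 5) - 3)*1 = (0 - 3)*1 = -3*1 = -3)
A = 3/2 (A = -3/(-2) = -3*(-½) = 3/2 ≈ 1.5000)
L(w) = -18
(L(-3) - A)*(-2349 + (-31*(-12) + 25)) = (-18 - 1*3/2)*(-2349 + (-31*(-12) + 25)) = (-18 - 3/2)*(-2349 + (372 + 25)) = -39*(-2349 + 397)/2 = -39/2*(-1952) = 38064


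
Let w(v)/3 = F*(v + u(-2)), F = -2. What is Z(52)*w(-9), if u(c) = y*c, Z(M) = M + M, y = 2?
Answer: 8112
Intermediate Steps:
Z(M) = 2*M
u(c) = 2*c
w(v) = 24 - 6*v (w(v) = 3*(-2*(v + 2*(-2))) = 3*(-2*(v - 4)) = 3*(-2*(-4 + v)) = 3*(8 - 2*v) = 24 - 6*v)
Z(52)*w(-9) = (2*52)*(24 - 6*(-9)) = 104*(24 + 54) = 104*78 = 8112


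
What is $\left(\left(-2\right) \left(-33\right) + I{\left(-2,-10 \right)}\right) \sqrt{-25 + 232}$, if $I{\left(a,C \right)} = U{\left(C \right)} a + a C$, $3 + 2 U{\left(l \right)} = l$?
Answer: $297 \sqrt{23} \approx 1424.4$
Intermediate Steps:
$U{\left(l \right)} = - \frac{3}{2} + \frac{l}{2}$
$I{\left(a,C \right)} = C a + a \left(- \frac{3}{2} + \frac{C}{2}\right)$ ($I{\left(a,C \right)} = \left(- \frac{3}{2} + \frac{C}{2}\right) a + a C = a \left(- \frac{3}{2} + \frac{C}{2}\right) + C a = C a + a \left(- \frac{3}{2} + \frac{C}{2}\right)$)
$\left(\left(-2\right) \left(-33\right) + I{\left(-2,-10 \right)}\right) \sqrt{-25 + 232} = \left(\left(-2\right) \left(-33\right) + \frac{3}{2} \left(-2\right) \left(-1 - 10\right)\right) \sqrt{-25 + 232} = \left(66 + \frac{3}{2} \left(-2\right) \left(-11\right)\right) \sqrt{207} = \left(66 + 33\right) 3 \sqrt{23} = 99 \cdot 3 \sqrt{23} = 297 \sqrt{23}$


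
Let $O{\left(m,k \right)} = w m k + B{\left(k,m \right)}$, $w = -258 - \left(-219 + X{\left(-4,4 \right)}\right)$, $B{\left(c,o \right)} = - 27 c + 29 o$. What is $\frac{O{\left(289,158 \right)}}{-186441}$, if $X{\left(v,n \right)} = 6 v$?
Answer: $\frac{680815}{186441} \approx 3.6516$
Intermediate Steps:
$w = -15$ ($w = -258 - \left(-219 + 6 \left(-4\right)\right) = -258 - \left(-219 - 24\right) = -258 - -243 = -258 + 243 = -15$)
$O{\left(m,k \right)} = - 27 k + 29 m - 15 k m$ ($O{\left(m,k \right)} = - 15 m k - \left(- 29 m + 27 k\right) = - 15 k m - \left(- 29 m + 27 k\right) = - 27 k + 29 m - 15 k m$)
$\frac{O{\left(289,158 \right)}}{-186441} = \frac{\left(-27\right) 158 + 29 \cdot 289 - 2370 \cdot 289}{-186441} = \left(-4266 + 8381 - 684930\right) \left(- \frac{1}{186441}\right) = \left(-680815\right) \left(- \frac{1}{186441}\right) = \frac{680815}{186441}$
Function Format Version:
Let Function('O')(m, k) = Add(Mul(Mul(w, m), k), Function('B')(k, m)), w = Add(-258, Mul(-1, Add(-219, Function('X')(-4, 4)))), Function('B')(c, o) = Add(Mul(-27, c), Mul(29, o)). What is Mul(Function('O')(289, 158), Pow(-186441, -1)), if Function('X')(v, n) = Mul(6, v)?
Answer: Rational(680815, 186441) ≈ 3.6516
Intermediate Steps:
w = -15 (w = Add(-258, Mul(-1, Add(-219, Mul(6, -4)))) = Add(-258, Mul(-1, Add(-219, -24))) = Add(-258, Mul(-1, -243)) = Add(-258, 243) = -15)
Function('O')(m, k) = Add(Mul(-27, k), Mul(29, m), Mul(-15, k, m)) (Function('O')(m, k) = Add(Mul(Mul(-15, m), k), Add(Mul(-27, k), Mul(29, m))) = Add(Mul(-15, k, m), Add(Mul(-27, k), Mul(29, m))) = Add(Mul(-27, k), Mul(29, m), Mul(-15, k, m)))
Mul(Function('O')(289, 158), Pow(-186441, -1)) = Mul(Add(Mul(-27, 158), Mul(29, 289), Mul(-15, 158, 289)), Pow(-186441, -1)) = Mul(Add(-4266, 8381, -684930), Rational(-1, 186441)) = Mul(-680815, Rational(-1, 186441)) = Rational(680815, 186441)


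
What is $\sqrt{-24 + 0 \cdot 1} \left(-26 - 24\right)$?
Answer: $- 100 i \sqrt{6} \approx - 244.95 i$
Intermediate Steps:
$\sqrt{-24 + 0 \cdot 1} \left(-26 - 24\right) = \sqrt{-24 + 0} \left(-50\right) = \sqrt{-24} \left(-50\right) = 2 i \sqrt{6} \left(-50\right) = - 100 i \sqrt{6}$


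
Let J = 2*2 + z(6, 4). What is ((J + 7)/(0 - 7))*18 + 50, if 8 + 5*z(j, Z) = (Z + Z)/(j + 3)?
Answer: 888/35 ≈ 25.371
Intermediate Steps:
z(j, Z) = -8/5 + 2*Z/(5*(3 + j)) (z(j, Z) = -8/5 + ((Z + Z)/(j + 3))/5 = -8/5 + ((2*Z)/(3 + j))/5 = -8/5 + (2*Z/(3 + j))/5 = -8/5 + 2*Z/(5*(3 + j)))
J = 116/45 (J = 2*2 + 2*(-12 + 4 - 4*6)/(5*(3 + 6)) = 4 + (2/5)*(-12 + 4 - 24)/9 = 4 + (2/5)*(1/9)*(-32) = 4 - 64/45 = 116/45 ≈ 2.5778)
((J + 7)/(0 - 7))*18 + 50 = ((116/45 + 7)/(0 - 7))*18 + 50 = ((431/45)/(-7))*18 + 50 = ((431/45)*(-1/7))*18 + 50 = -431/315*18 + 50 = -862/35 + 50 = 888/35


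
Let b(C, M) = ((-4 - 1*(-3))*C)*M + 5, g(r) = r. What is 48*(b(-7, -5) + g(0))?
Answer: -1440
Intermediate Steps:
b(C, M) = 5 - C*M (b(C, M) = ((-4 + 3)*C)*M + 5 = (-C)*M + 5 = -C*M + 5 = 5 - C*M)
48*(b(-7, -5) + g(0)) = 48*((5 - 1*(-7)*(-5)) + 0) = 48*((5 - 35) + 0) = 48*(-30 + 0) = 48*(-30) = -1440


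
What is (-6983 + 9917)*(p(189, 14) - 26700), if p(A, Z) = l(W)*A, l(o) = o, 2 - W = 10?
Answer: -82774008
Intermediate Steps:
W = -8 (W = 2 - 1*10 = 2 - 10 = -8)
p(A, Z) = -8*A
(-6983 + 9917)*(p(189, 14) - 26700) = (-6983 + 9917)*(-8*189 - 26700) = 2934*(-1512 - 26700) = 2934*(-28212) = -82774008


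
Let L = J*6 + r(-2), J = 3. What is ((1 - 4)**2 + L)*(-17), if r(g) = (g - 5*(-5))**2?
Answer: -9452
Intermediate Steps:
r(g) = (25 + g)**2 (r(g) = (g + 25)**2 = (25 + g)**2)
L = 547 (L = 3*6 + (25 - 2)**2 = 18 + 23**2 = 18 + 529 = 547)
((1 - 4)**2 + L)*(-17) = ((1 - 4)**2 + 547)*(-17) = ((-3)**2 + 547)*(-17) = (9 + 547)*(-17) = 556*(-17) = -9452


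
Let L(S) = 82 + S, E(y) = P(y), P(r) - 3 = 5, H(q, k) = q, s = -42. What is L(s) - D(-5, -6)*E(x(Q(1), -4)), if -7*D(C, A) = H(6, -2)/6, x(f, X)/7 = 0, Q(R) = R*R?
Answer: 288/7 ≈ 41.143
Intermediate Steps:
Q(R) = R²
x(f, X) = 0 (x(f, X) = 7*0 = 0)
P(r) = 8 (P(r) = 3 + 5 = 8)
E(y) = 8
D(C, A) = -⅐ (D(C, A) = -6/(7*6) = -⅐*1 = -⅐)
L(s) - D(-5, -6)*E(x(Q(1), -4)) = (82 - 42) - (-1)*8/7 = 40 - 1*(-8/7) = 40 + 8/7 = 288/7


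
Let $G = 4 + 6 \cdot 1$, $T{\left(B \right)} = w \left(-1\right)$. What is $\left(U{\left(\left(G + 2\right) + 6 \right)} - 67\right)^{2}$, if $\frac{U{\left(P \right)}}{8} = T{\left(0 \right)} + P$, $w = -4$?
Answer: $11881$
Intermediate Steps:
$T{\left(B \right)} = 4$ ($T{\left(B \right)} = \left(-4\right) \left(-1\right) = 4$)
$G = 10$ ($G = 4 + 6 = 10$)
$U{\left(P \right)} = 32 + 8 P$ ($U{\left(P \right)} = 8 \left(4 + P\right) = 32 + 8 P$)
$\left(U{\left(\left(G + 2\right) + 6 \right)} - 67\right)^{2} = \left(\left(32 + 8 \left(\left(10 + 2\right) + 6\right)\right) - 67\right)^{2} = \left(\left(32 + 8 \left(12 + 6\right)\right) - 67\right)^{2} = \left(\left(32 + 8 \cdot 18\right) - 67\right)^{2} = \left(\left(32 + 144\right) - 67\right)^{2} = \left(176 - 67\right)^{2} = 109^{2} = 11881$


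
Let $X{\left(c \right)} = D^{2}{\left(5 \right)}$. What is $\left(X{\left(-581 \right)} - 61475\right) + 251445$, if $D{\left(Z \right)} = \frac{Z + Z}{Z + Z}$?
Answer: $189971$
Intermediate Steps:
$D{\left(Z \right)} = 1$ ($D{\left(Z \right)} = \frac{2 Z}{2 Z} = 2 Z \frac{1}{2 Z} = 1$)
$X{\left(c \right)} = 1$ ($X{\left(c \right)} = 1^{2} = 1$)
$\left(X{\left(-581 \right)} - 61475\right) + 251445 = \left(1 - 61475\right) + 251445 = -61474 + 251445 = 189971$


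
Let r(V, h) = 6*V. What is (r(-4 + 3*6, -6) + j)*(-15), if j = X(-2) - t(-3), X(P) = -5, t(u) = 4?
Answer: -1125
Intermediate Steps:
j = -9 (j = -5 - 1*4 = -5 - 4 = -9)
(r(-4 + 3*6, -6) + j)*(-15) = (6*(-4 + 3*6) - 9)*(-15) = (6*(-4 + 18) - 9)*(-15) = (6*14 - 9)*(-15) = (84 - 9)*(-15) = 75*(-15) = -1125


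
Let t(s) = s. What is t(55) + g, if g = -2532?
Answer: -2477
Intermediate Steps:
t(55) + g = 55 - 2532 = -2477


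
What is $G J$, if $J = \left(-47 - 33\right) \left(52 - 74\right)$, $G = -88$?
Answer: $-154880$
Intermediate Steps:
$J = 1760$ ($J = \left(-80\right) \left(-22\right) = 1760$)
$G J = \left(-88\right) 1760 = -154880$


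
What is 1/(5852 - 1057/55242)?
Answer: 55242/323275127 ≈ 0.00017088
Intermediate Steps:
1/(5852 - 1057/55242) = 1/(323275127/55242) = 55242/323275127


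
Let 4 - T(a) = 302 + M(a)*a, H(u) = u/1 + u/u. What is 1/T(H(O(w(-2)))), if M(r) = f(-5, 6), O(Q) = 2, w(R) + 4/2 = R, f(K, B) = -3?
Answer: -1/289 ≈ -0.0034602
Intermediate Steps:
w(R) = -2 + R
M(r) = -3
H(u) = 1 + u (H(u) = u*1 + 1 = u + 1 = 1 + u)
T(a) = -298 + 3*a (T(a) = 4 - (302 - 3*a) = 4 + (-302 + 3*a) = -298 + 3*a)
1/T(H(O(w(-2)))) = 1/(-298 + 3*(1 + 2)) = 1/(-298 + 3*3) = 1/(-298 + 9) = 1/(-289) = -1/289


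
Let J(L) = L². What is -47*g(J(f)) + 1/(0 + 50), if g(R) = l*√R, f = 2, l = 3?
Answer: -14099/50 ≈ -281.98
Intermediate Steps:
g(R) = 3*√R
-47*g(J(f)) + 1/(0 + 50) = -141*√(2²) + 1/(0 + 50) = -141*√4 + 1/50 = -141*2 + 1/50 = -47*6 + 1/50 = -282 + 1/50 = -14099/50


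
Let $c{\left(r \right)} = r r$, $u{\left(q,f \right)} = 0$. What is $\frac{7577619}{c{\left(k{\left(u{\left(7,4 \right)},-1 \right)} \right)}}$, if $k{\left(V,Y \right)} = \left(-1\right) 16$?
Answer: $\frac{7577619}{256} \approx 29600.0$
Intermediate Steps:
$k{\left(V,Y \right)} = -16$
$c{\left(r \right)} = r^{2}$
$\frac{7577619}{c{\left(k{\left(u{\left(7,4 \right)},-1 \right)} \right)}} = \frac{7577619}{\left(-16\right)^{2}} = \frac{7577619}{256}$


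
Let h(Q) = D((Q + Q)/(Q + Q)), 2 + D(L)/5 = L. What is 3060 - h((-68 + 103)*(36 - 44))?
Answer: 3065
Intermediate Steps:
D(L) = -10 + 5*L
h(Q) = -5 (h(Q) = -10 + 5*((Q + Q)/(Q + Q)) = -10 + 5*((2*Q)/((2*Q))) = -10 + 5*((2*Q)*(1/(2*Q))) = -10 + 5*1 = -10 + 5 = -5)
3060 - h((-68 + 103)*(36 - 44)) = 3060 - 1*(-5) = 3060 + 5 = 3065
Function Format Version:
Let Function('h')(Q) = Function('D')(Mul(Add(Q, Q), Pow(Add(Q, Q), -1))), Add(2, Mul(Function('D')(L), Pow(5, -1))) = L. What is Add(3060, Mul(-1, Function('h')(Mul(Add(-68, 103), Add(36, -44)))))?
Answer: 3065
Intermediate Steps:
Function('D')(L) = Add(-10, Mul(5, L))
Function('h')(Q) = -5 (Function('h')(Q) = Add(-10, Mul(5, Mul(Add(Q, Q), Pow(Add(Q, Q), -1)))) = Add(-10, Mul(5, Mul(Mul(2, Q), Pow(Mul(2, Q), -1)))) = Add(-10, Mul(5, Mul(Mul(2, Q), Mul(Rational(1, 2), Pow(Q, -1))))) = Add(-10, Mul(5, 1)) = Add(-10, 5) = -5)
Add(3060, Mul(-1, Function('h')(Mul(Add(-68, 103), Add(36, -44))))) = Add(3060, Mul(-1, -5)) = Add(3060, 5) = 3065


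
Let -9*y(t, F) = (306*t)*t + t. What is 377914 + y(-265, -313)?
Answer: -18087359/9 ≈ -2.0097e+6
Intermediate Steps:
y(t, F) = -34*t² - t/9 (y(t, F) = -((306*t)*t + t)/9 = -(306*t² + t)/9 = -(t + 306*t²)/9 = -34*t² - t/9)
377914 + y(-265, -313) = 377914 - ⅑*(-265)*(1 + 306*(-265)) = 377914 - ⅑*(-265)*(1 - 81090) = 377914 - ⅑*(-265)*(-81089) = 377914 - 21488585/9 = -18087359/9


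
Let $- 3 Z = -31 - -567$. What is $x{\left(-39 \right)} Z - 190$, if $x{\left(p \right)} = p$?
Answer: $6778$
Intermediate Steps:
$Z = - \frac{536}{3}$ ($Z = - \frac{-31 - -567}{3} = - \frac{-31 + 567}{3} = \left(- \frac{1}{3}\right) 536 = - \frac{536}{3} \approx -178.67$)
$x{\left(-39 \right)} Z - 190 = \left(-39\right) \left(- \frac{536}{3}\right) - 190 = 6968 - 190 = 6778$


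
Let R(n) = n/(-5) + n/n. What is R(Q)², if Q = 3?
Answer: 4/25 ≈ 0.16000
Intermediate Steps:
R(n) = 1 - n/5 (R(n) = n*(-⅕) + 1 = -n/5 + 1 = 1 - n/5)
R(Q)² = (1 - ⅕*3)² = (1 - ⅗)² = (⅖)² = 4/25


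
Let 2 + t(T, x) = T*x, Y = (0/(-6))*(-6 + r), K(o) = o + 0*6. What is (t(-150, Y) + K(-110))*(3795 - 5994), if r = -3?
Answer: 246288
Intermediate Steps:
K(o) = o (K(o) = o + 0 = o)
Y = 0 (Y = (0/(-6))*(-6 - 3) = (0*(-⅙))*(-9) = 0*(-9) = 0)
t(T, x) = -2 + T*x
(t(-150, Y) + K(-110))*(3795 - 5994) = ((-2 - 150*0) - 110)*(3795 - 5994) = ((-2 + 0) - 110)*(-2199) = (-2 - 110)*(-2199) = -112*(-2199) = 246288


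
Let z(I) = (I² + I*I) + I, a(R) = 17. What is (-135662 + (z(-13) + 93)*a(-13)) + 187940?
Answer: 59384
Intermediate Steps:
z(I) = I + 2*I² (z(I) = (I² + I²) + I = 2*I² + I = I + 2*I²)
(-135662 + (z(-13) + 93)*a(-13)) + 187940 = (-135662 + (-13*(1 + 2*(-13)) + 93)*17) + 187940 = (-135662 + (-13*(1 - 26) + 93)*17) + 187940 = (-135662 + (-13*(-25) + 93)*17) + 187940 = (-135662 + (325 + 93)*17) + 187940 = (-135662 + 418*17) + 187940 = (-135662 + 7106) + 187940 = -128556 + 187940 = 59384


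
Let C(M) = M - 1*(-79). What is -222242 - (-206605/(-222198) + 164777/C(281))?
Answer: -2969018257901/13331880 ≈ -2.2270e+5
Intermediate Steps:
C(M) = 79 + M (C(M) = M + 79 = 79 + M)
-222242 - (-206605/(-222198) + 164777/C(281)) = -222242 - (-206605/(-222198) + 164777/(79 + 281)) = -222242 - (-206605*(-1/222198) + 164777/360) = -222242 - (206605/222198 + 164777*(1/360)) = -222242 - (206605/222198 + 164777/360) = -222242 - 1*6114582941/13331880 = -222242 - 6114582941/13331880 = -2969018257901/13331880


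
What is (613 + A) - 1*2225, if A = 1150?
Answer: -462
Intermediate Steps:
(613 + A) - 1*2225 = (613 + 1150) - 1*2225 = 1763 - 2225 = -462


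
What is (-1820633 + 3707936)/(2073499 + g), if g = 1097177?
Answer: 629101/1056892 ≈ 0.59524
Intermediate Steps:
(-1820633 + 3707936)/(2073499 + g) = (-1820633 + 3707936)/(2073499 + 1097177) = 1887303/3170676 = 1887303*(1/3170676) = 629101/1056892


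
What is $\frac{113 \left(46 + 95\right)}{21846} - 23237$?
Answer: $- \frac{169206523}{7282} \approx -23236.0$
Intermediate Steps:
$\frac{113 \left(46 + 95\right)}{21846} - 23237 = 113 \cdot 141 \cdot \frac{1}{21846} - 23237 = 15933 \cdot \frac{1}{21846} - 23237 = \frac{5311}{7282} - 23237 = - \frac{169206523}{7282}$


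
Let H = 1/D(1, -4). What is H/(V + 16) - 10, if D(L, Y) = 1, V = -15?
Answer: -9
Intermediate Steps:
H = 1 (H = 1/1 = 1*1 = 1)
H/(V + 16) - 10 = 1/(-15 + 16) - 10 = 1/1 - 10 = 1*1 - 10 = 1 - 10 = -9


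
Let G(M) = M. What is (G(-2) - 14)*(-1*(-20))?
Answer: -320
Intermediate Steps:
(G(-2) - 14)*(-1*(-20)) = (-2 - 14)*(-1*(-20)) = -16*20 = -320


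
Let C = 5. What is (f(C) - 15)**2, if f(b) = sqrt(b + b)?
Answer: (15 - sqrt(10))**2 ≈ 140.13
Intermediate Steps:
f(b) = sqrt(2)*sqrt(b) (f(b) = sqrt(2*b) = sqrt(2)*sqrt(b))
(f(C) - 15)**2 = (sqrt(2)*sqrt(5) - 15)**2 = (sqrt(10) - 15)**2 = (-15 + sqrt(10))**2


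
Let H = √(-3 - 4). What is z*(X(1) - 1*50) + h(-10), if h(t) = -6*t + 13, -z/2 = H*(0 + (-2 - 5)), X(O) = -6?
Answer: 73 - 784*I*√7 ≈ 73.0 - 2074.3*I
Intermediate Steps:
H = I*√7 (H = √(-7) = I*√7 ≈ 2.6458*I)
z = 14*I*√7 (z = -2*I*√7*(0 + (-2 - 5)) = -2*I*√7*(0 - 7) = -2*I*√7*(-7) = -(-14)*I*√7 = 14*I*√7 ≈ 37.041*I)
h(t) = 13 - 6*t
z*(X(1) - 1*50) + h(-10) = (14*I*√7)*(-6 - 1*50) + (13 - 6*(-10)) = (14*I*√7)*(-6 - 50) + (13 + 60) = (14*I*√7)*(-56) + 73 = -784*I*√7 + 73 = 73 - 784*I*√7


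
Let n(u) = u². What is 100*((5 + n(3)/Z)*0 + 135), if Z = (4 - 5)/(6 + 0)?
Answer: 13500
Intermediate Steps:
Z = -⅙ (Z = -1/6 = -1*⅙ = -⅙ ≈ -0.16667)
100*((5 + n(3)/Z)*0 + 135) = 100*((5 + 3²/(-⅙))*0 + 135) = 100*((5 + 9*(-6))*0 + 135) = 100*((5 - 54)*0 + 135) = 100*(-49*0 + 135) = 100*(0 + 135) = 100*135 = 13500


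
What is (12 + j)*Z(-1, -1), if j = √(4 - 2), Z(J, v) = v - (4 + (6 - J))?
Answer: -144 - 12*√2 ≈ -160.97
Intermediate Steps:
Z(J, v) = -10 + J + v (Z(J, v) = v - (10 - J) = v + (-10 + J) = -10 + J + v)
j = √2 ≈ 1.4142
(12 + j)*Z(-1, -1) = (12 + √2)*(-10 - 1 - 1) = (12 + √2)*(-12) = -144 - 12*√2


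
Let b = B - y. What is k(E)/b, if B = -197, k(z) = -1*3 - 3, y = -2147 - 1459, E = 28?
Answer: -6/3409 ≈ -0.0017600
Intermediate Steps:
y = -3606
k(z) = -6 (k(z) = -3 - 3 = -6)
b = 3409 (b = -197 - 1*(-3606) = -197 + 3606 = 3409)
k(E)/b = -6/3409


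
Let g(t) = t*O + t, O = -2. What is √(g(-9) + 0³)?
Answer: 3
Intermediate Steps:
g(t) = -t (g(t) = t*(-2) + t = -2*t + t = -t)
√(g(-9) + 0³) = √(-1*(-9) + 0³) = √(9 + 0) = √9 = 3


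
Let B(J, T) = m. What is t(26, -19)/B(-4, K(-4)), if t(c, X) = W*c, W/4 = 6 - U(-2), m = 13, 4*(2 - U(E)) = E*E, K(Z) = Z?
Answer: 40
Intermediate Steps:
U(E) = 2 - E²/4 (U(E) = 2 - E*E/4 = 2 - E²/4)
B(J, T) = 13
W = 20 (W = 4*(6 - (2 - ¼*(-2)²)) = 4*(6 - (2 - ¼*4)) = 4*(6 - (2 - 1)) = 4*(6 - 1*1) = 4*(6 - 1) = 4*5 = 20)
t(c, X) = 20*c
t(26, -19)/B(-4, K(-4)) = (20*26)/13 = 520*(1/13) = 40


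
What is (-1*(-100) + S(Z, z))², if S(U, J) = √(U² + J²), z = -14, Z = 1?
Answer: (100 + √197)² ≈ 13004.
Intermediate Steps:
S(U, J) = √(J² + U²)
(-1*(-100) + S(Z, z))² = (-1*(-100) + √((-14)² + 1²))² = (100 + √(196 + 1))² = (100 + √197)²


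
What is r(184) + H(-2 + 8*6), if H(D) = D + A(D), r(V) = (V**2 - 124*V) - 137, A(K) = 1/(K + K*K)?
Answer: 23671739/2162 ≈ 10949.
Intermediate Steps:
A(K) = 1/(K + K**2)
r(V) = -137 + V**2 - 124*V
H(D) = D + 1/(D*(1 + D))
r(184) + H(-2 + 8*6) = (-137 + 184**2 - 124*184) + ((-2 + 8*6) + 1/((-2 + 8*6)*(1 + (-2 + 8*6)))) = (-137 + 33856 - 22816) + ((-2 + 48) + 1/((-2 + 48)*(1 + (-2 + 48)))) = 10903 + (46 + 1/(46*(1 + 46))) = 10903 + (46 + (1/46)/47) = 10903 + (46 + (1/46)*(1/47)) = 10903 + (46 + 1/2162) = 10903 + 99453/2162 = 23671739/2162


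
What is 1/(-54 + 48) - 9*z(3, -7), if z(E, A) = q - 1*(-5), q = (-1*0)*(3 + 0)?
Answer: -271/6 ≈ -45.167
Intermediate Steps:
q = 0 (q = 0*3 = 0)
z(E, A) = 5 (z(E, A) = 0 - 1*(-5) = 0 + 5 = 5)
1/(-54 + 48) - 9*z(3, -7) = 1/(-54 + 48) - 9*5 = 1/(-6) - 45 = -1/6 - 45 = -271/6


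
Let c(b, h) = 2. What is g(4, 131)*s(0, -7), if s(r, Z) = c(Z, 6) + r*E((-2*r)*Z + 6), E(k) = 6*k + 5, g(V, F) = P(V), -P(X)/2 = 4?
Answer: -16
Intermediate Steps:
P(X) = -8 (P(X) = -2*4 = -8)
g(V, F) = -8
E(k) = 5 + 6*k
s(r, Z) = 2 + r*(41 - 12*Z*r) (s(r, Z) = 2 + r*(5 + 6*((-2*r)*Z + 6)) = 2 + r*(5 + 6*(-2*Z*r + 6)) = 2 + r*(5 + 6*(6 - 2*Z*r)) = 2 + r*(5 + (36 - 12*Z*r)) = 2 + r*(41 - 12*Z*r))
g(4, 131)*s(0, -7) = -8*(2 - 1*0*(-41 + 12*(-7)*0)) = -8*(2 - 1*0*(-41 + 0)) = -8*(2 - 1*0*(-41)) = -8*(2 + 0) = -8*2 = -16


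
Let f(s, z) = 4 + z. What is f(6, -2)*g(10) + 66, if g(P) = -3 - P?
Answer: 40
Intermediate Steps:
f(6, -2)*g(10) + 66 = (4 - 2)*(-3 - 1*10) + 66 = 2*(-3 - 10) + 66 = 2*(-13) + 66 = -26 + 66 = 40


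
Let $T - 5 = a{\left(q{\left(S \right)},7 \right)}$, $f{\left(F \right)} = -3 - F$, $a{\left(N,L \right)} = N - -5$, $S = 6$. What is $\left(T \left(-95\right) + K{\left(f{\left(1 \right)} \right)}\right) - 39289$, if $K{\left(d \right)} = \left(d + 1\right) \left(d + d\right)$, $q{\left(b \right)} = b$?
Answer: $-40785$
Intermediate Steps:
$a{\left(N,L \right)} = 5 + N$ ($a{\left(N,L \right)} = N + 5 = 5 + N$)
$K{\left(d \right)} = 2 d \left(1 + d\right)$ ($K{\left(d \right)} = \left(1 + d\right) 2 d = 2 d \left(1 + d\right)$)
$T = 16$ ($T = 5 + \left(5 + 6\right) = 5 + 11 = 16$)
$\left(T \left(-95\right) + K{\left(f{\left(1 \right)} \right)}\right) - 39289 = \left(16 \left(-95\right) + 2 \left(-3 - 1\right) \left(1 - 4\right)\right) - 39289 = \left(-1520 + 2 \left(-3 - 1\right) \left(1 - 4\right)\right) - 39289 = \left(-1520 + 2 \left(-4\right) \left(1 - 4\right)\right) - 39289 = \left(-1520 + 2 \left(-4\right) \left(-3\right)\right) - 39289 = \left(-1520 + 24\right) - 39289 = -1496 - 39289 = -40785$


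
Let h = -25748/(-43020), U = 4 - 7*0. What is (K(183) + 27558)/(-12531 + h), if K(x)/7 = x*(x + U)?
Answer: -2872714275/134764468 ≈ -21.317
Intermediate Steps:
U = 4 (U = 4 + 0 = 4)
h = 6437/10755 (h = -25748*(-1/43020) = 6437/10755 ≈ 0.59851)
K(x) = 7*x*(4 + x) (K(x) = 7*(x*(x + 4)) = 7*(x*(4 + x)) = 7*x*(4 + x))
(K(183) + 27558)/(-12531 + h) = (7*183*(4 + 183) + 27558)/(-12531 + 6437/10755) = (7*183*187 + 27558)/(-134764468/10755) = (239547 + 27558)*(-10755/134764468) = 267105*(-10755/134764468) = -2872714275/134764468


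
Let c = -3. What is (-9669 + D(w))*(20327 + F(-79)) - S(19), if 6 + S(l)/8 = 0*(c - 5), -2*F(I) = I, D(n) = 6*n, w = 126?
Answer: -363053133/2 ≈ -1.8153e+8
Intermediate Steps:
F(I) = -I/2
S(l) = -48 (S(l) = -48 + 8*(0*(-3 - 5)) = -48 + 8*(0*(-8)) = -48 + 8*0 = -48 + 0 = -48)
(-9669 + D(w))*(20327 + F(-79)) - S(19) = (-9669 + 6*126)*(20327 - ½*(-79)) - 1*(-48) = (-9669 + 756)*(20327 + 79/2) + 48 = -8913*40733/2 + 48 = -363053229/2 + 48 = -363053133/2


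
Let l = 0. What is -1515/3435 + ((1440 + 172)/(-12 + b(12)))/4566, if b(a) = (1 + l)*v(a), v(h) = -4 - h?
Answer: -3320449/7319298 ≈ -0.45366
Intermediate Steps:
b(a) = -4 - a (b(a) = (1 + 0)*(-4 - a) = 1*(-4 - a) = -4 - a)
-1515/3435 + ((1440 + 172)/(-12 + b(12)))/4566 = -1515/3435 + ((1440 + 172)/(-12 + (-4 - 1*12)))/4566 = -1515*1/3435 + (1612/(-12 + (-4 - 12)))*(1/4566) = -101/229 + (1612/(-12 - 16))*(1/4566) = -101/229 + (1612/(-28))*(1/4566) = -101/229 + (1612*(-1/28))*(1/4566) = -101/229 - 403/7*1/4566 = -101/229 - 403/31962 = -3320449/7319298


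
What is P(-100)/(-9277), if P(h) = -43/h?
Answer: -43/927700 ≈ -4.6351e-5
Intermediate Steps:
P(-100)/(-9277) = -43/(-100)/(-9277) = -43*(-1/100)*(-1/9277) = (43/100)*(-1/9277) = -43/927700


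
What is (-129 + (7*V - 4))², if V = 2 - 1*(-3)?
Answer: 9604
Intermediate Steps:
V = 5 (V = 2 + 3 = 5)
(-129 + (7*V - 4))² = (-129 + (7*5 - 4))² = (-129 + (35 - 4))² = (-129 + 31)² = (-98)² = 9604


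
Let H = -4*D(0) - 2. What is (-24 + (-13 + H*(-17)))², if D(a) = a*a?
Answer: 9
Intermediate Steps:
D(a) = a²
H = -2 (H = -4*0² - 2 = -4*0 - 2 = 0 - 2 = -2)
(-24 + (-13 + H*(-17)))² = (-24 + (-13 - 2*(-17)))² = (-24 + (-13 + 34))² = (-24 + 21)² = (-3)² = 9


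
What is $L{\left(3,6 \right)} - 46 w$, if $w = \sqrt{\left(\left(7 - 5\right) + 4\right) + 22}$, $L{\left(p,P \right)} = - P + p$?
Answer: $-3 - 92 \sqrt{7} \approx -246.41$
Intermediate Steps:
$L{\left(p,P \right)} = p - P$
$w = 2 \sqrt{7}$ ($w = \sqrt{\left(2 + 4\right) + 22} = \sqrt{6 + 22} = \sqrt{28} = 2 \sqrt{7} \approx 5.2915$)
$L{\left(3,6 \right)} - 46 w = \left(3 - 6\right) - 46 \cdot 2 \sqrt{7} = \left(3 - 6\right) - 92 \sqrt{7} = -3 - 92 \sqrt{7}$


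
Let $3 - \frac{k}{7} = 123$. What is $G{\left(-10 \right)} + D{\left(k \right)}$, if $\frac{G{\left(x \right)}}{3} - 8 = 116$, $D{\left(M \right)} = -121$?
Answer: $251$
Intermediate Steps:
$k = -840$ ($k = 21 - 861 = -840$)
$G{\left(x \right)} = 372$ ($G{\left(x \right)} = 24 + 3 \cdot 116 = 24 + 348 = 372$)
$G{\left(-10 \right)} + D{\left(k \right)} = 372 - 121 = 251$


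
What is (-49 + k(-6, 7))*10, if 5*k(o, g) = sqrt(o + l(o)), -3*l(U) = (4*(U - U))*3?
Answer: -490 + 2*I*sqrt(6) ≈ -490.0 + 4.899*I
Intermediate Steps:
l(U) = 0 (l(U) = -4*(U - U)*3/3 = -4*0*3/3 = -0*3 = -1/3*0 = 0)
k(o, g) = sqrt(o)/5 (k(o, g) = sqrt(o + 0)/5 = sqrt(o)/5)
(-49 + k(-6, 7))*10 = (-49 + sqrt(-6)/5)*10 = (-49 + (I*sqrt(6))/5)*10 = (-49 + I*sqrt(6)/5)*10 = -490 + 2*I*sqrt(6)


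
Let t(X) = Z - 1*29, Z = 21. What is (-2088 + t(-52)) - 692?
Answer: -2788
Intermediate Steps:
t(X) = -8 (t(X) = 21 - 1*29 = 21 - 29 = -8)
(-2088 + t(-52)) - 692 = (-2088 - 8) - 692 = -2096 - 692 = -2788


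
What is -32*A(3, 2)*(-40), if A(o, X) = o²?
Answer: 11520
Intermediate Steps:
-32*A(3, 2)*(-40) = -32*3²*(-40) = -32*9*(-40) = -288*(-40) = 11520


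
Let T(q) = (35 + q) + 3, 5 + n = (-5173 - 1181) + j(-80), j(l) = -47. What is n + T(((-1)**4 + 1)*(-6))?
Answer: -6380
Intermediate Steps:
n = -6406 (n = -5 + ((-5173 - 1181) - 47) = -5 + (-6354 - 47) = -5 - 6401 = -6406)
T(q) = 38 + q
n + T(((-1)**4 + 1)*(-6)) = -6406 + (38 + ((-1)**4 + 1)*(-6)) = -6406 + (38 + (1 + 1)*(-6)) = -6406 + (38 + 2*(-6)) = -6406 + (38 - 12) = -6406 + 26 = -6380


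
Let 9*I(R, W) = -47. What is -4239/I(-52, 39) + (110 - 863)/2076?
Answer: 26388695/32524 ≈ 811.36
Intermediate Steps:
I(R, W) = -47/9 (I(R, W) = (⅑)*(-47) = -47/9)
-4239/I(-52, 39) + (110 - 863)/2076 = -4239/(-47/9) + (110 - 863)/2076 = -4239*(-9/47) - 753*1/2076 = 38151/47 - 251/692 = 26388695/32524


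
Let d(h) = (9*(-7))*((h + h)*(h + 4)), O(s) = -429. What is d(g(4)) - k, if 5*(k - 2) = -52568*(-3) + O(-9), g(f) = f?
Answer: -35489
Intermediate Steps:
k = 31457 (k = 2 + (-52568*(-3) - 429)/5 = 2 + (157704 - 429)/5 = 2 + (1/5)*157275 = 2 + 31455 = 31457)
d(h) = -126*h*(4 + h) (d(h) = -63*2*h*(4 + h) = -126*h*(4 + h))
d(g(4)) - k = -126*4*(4 + 4) - 1*31457 = -126*4*8 - 31457 = -4032 - 31457 = -35489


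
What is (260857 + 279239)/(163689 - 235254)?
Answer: -180032/23855 ≈ -7.5469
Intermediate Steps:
(260857 + 279239)/(163689 - 235254) = 540096/(-71565) = 540096*(-1/71565) = -180032/23855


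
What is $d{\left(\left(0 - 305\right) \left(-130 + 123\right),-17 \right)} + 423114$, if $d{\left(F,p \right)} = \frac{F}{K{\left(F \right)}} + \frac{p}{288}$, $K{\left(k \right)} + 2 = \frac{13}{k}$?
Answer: $\frac{19164136765}{45408} \approx 4.2204 \cdot 10^{5}$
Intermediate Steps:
$K{\left(k \right)} = -2 + \frac{13}{k}$
$d{\left(F,p \right)} = \frac{p}{288} + \frac{F}{-2 + \frac{13}{F}}$ ($d{\left(F,p \right)} = \frac{F}{-2 + \frac{13}{F}} + \frac{p}{288} = \frac{p}{288} + \frac{F}{-2 + \frac{13}{F}}$)
$d{\left(\left(0 - 305\right) \left(-130 + 123\right),-17 \right)} + 423114 = \left(\frac{1}{288} \left(-17\right) - \frac{\left(0 - 305\right) \left(-130 + 123\right)}{2 - \frac{13}{\left(0 - 305\right) \left(-130 + 123\right)}}\right) + 423114 = \left(- \frac{17}{288} - \frac{\left(-305\right) \left(-7\right)}{2 - \frac{13}{\left(-305\right) \left(-7\right)}}\right) + 423114 = \left(- \frac{17}{288} - \frac{2135}{2 - \frac{13}{2135}}\right) + 423114 = \left(- \frac{17}{288} - \frac{2135}{\frac{4257}{2135}}\right) + 423114 = \left(- \frac{17}{288} - 2135 \cdot \frac{2135}{4257}\right) + 423114 = \left(- \frac{17}{288} - \frac{4558225}{4257}\right) + 423114 = - \frac{48623747}{45408} + 423114 = \frac{19164136765}{45408}$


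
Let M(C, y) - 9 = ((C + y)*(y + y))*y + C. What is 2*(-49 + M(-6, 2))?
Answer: -156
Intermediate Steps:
M(C, y) = 9 + C + 2*y²*(C + y) (M(C, y) = 9 + (((C + y)*(y + y))*y + C) = 9 + (((C + y)*(2*y))*y + C) = 9 + ((2*y*(C + y))*y + C) = 9 + (2*y²*(C + y) + C) = 9 + (C + 2*y²*(C + y)) = 9 + C + 2*y²*(C + y))
2*(-49 + M(-6, 2)) = 2*(-49 + (9 - 6 + 2*2³ + 2*(-6)*2²)) = 2*(-49 + (9 - 6 + 2*8 + 2*(-6)*4)) = 2*(-49 + (9 - 6 + 16 - 48)) = 2*(-49 - 29) = 2*(-78) = -156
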